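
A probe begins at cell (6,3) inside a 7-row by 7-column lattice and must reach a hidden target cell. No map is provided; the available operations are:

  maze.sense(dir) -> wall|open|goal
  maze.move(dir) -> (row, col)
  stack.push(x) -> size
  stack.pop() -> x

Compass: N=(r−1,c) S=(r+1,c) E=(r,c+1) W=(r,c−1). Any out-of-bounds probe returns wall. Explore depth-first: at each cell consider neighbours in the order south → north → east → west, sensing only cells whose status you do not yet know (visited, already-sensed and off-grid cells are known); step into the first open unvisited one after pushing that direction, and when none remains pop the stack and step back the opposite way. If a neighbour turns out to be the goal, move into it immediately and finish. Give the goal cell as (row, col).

>> maze.sense(dir: north)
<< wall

>> maze.sense(dir: east)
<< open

>> stack.push(x: east)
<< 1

>> maze.move(dir: east)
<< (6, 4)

>> maze.sense(dir: north)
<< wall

>> maze.sense(dir: east)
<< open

>> stack.push(x: east)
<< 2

>> maze.move(dir: east)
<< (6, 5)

>> maze.sense(dir: north)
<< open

>> stack.push(x: north)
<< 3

>> maze.move(dir: north)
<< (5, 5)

>> maze.sense(dir: north)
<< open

>> stack.push(x: north)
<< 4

>> maze.move(dir: north)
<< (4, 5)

>> maze.sense(dir: north)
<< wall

>> maze.sense(dir: east)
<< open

>> stack.push(x: east)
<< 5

>> maze.move(dir: east)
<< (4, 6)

>> maze.sense(dir: south)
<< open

>> stack.push(x: south)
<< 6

>> maze.move(dir: south)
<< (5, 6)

>> maze.sense(dir: south)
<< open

>> stack.push(x: south)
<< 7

>> maze.move(dir: south)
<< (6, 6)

>> stack.pop()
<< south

>> maze.move(dir: north)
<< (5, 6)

>> stack.pop()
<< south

>> maze.move(dir: north)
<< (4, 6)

>> maze.sense(dir: north)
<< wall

>> stack.pop()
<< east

>> maze.move(dir: west)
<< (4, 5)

>> maze.sense(dir: west)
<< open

>> stack.push(x: west)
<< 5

>> maze.move(dir: west)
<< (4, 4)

>> maze.sense(dir: north)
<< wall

>> maze.sense(dir: west)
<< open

>> stack.push(x: west)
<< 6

>> maze.move(dir: west)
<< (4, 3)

>> maze.sense(dir: north)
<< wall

>> maze.sense(dir: west)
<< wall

>> stack.pop()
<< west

>> maze.move(dir: east)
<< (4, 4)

>> stack.pop()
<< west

>> maze.move(dir: east)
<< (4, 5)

>> stack.pop()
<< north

>> maze.move(dir: south)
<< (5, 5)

>> stack.pop()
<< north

>> maze.move(dir: south)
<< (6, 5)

>> stack.pop()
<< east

>> maze.move(dir: west)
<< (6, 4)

>> stack.pop()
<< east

>> maze.move(dir: west)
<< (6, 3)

>> maze.sense(dir: west)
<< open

>> stack.push(x: west)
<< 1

>> maze.move(dir: west)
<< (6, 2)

>> maze.sense(dir: north)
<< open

>> stack.push(x: north)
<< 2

>> maze.move(dir: north)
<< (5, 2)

>> maze.sense(dir: west)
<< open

>> stack.push(x: west)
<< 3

>> maze.move(dir: west)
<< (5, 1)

>> maze.sense(dir: south)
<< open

>> stack.push(x: south)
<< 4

>> maze.move(dir: south)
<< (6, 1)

>> maze.sense(dir: west)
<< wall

>> stack.pop()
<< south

>> maze.move(dir: north)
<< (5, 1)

>> maze.sense(dir: north)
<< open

>> stack.push(x: north)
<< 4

>> maze.move(dir: north)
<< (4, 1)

>> maze.sense(dir: north)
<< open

>> stack.push(x: north)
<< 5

>> maze.move(dir: north)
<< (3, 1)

>> maze.sense(dir: north)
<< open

>> stack.push(x: north)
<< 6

>> maze.move(dir: north)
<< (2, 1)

>> maze.sense(dir: north)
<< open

>> stack.push(x: north)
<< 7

>> maze.move(dir: north)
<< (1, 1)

>> maze.sense(dir: north)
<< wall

>> maze.sense(dir: east)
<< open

>> stack.push(x: east)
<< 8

>> maze.move(dir: east)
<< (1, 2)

>> maze.sense(dir: south)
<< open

>> stack.push(x: south)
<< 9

>> maze.move(dir: south)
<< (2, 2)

>> maze.sense(dir: south)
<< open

>> stack.push(x: south)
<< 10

>> maze.move(dir: south)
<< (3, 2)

>> stack.pop()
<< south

>> maze.move(dir: north)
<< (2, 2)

>> maze.sense(dir: east)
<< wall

>> stack.pop()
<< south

>> maze.move(dir: north)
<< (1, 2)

>> maze.sense(dir: north)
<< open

>> stack.push(x: north)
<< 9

>> maze.move(dir: north)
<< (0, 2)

>> maze.sense(dir: east)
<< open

>> stack.push(x: east)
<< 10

>> maze.move(dir: east)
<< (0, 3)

>> maze.sense(dir: south)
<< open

>> stack.push(x: south)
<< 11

>> maze.move(dir: south)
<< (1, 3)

>> maze.sense(dir: east)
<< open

>> stack.push(x: east)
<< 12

>> maze.move(dir: east)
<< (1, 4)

>> maze.sense(dir: south)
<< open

>> stack.push(x: south)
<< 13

>> maze.move(dir: south)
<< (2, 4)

>> maze.sense(dir: east)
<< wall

>> stack.pop()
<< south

>> maze.move(dir: north)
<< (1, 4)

>> maze.sense(dir: north)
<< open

>> stack.push(x: north)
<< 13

>> maze.move(dir: north)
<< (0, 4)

>> maze.sense(dir: east)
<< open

>> stack.push(x: east)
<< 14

>> maze.move(dir: east)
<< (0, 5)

>> maze.sense(dir: south)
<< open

>> stack.push(x: south)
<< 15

>> maze.move(dir: south)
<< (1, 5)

>> maze.sense(dir: east)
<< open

>> stack.push(x: east)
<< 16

>> maze.move(dir: east)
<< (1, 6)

>> maze.sense(dir: south)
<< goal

>> maze.move(dir: south)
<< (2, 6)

Answer: (2, 6)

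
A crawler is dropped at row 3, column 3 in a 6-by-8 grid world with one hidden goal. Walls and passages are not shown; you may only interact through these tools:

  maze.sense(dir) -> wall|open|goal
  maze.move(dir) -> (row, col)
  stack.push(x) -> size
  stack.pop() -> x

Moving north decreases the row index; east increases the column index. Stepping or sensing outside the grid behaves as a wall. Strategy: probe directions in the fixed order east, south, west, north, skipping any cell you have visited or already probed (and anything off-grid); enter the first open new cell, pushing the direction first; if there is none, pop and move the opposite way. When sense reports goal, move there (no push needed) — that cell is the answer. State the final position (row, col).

-> maze.sense(dir→east)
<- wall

-> maze.sense(dir→south)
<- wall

-> maze.sense(dir→west)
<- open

-> stack.push(x→west)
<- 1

-> maze.move(dir→west)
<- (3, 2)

-> maze.sense(dir→south)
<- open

-> stack.push(x→south)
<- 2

-> maze.move(dir→south)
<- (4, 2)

-> maze.sense(dir→south)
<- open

-> stack.push(x→south)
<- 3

-> maze.move(dir→south)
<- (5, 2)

-> maze.sense(dir→east)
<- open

-> stack.push(x→east)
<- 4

-> maze.move(dir→east)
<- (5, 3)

-> maze.sense(dir→east)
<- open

-> stack.push(x→east)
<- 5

-> maze.move(dir→east)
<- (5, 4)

-> maze.sense(dir→east)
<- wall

-> maze.sense(dir→north)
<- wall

-> stack.pop()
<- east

-> maze.move(dir→west)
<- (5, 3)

-> stack.pop()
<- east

-> maze.move(dir→west)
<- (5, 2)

-> maze.sense(dir→west)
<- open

-> stack.push(x→west)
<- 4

-> maze.move(dir→west)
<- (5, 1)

-> maze.sense(dir→west)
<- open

-> stack.push(x→west)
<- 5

-> maze.move(dir→west)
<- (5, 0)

-> maze.sense(dir→north)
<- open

-> stack.push(x→north)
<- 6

-> maze.move(dir→north)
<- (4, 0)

-> maze.sense(dir→east)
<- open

-> stack.push(x→east)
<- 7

-> maze.move(dir→east)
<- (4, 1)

-> maze.sense(dir→north)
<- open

-> stack.push(x→north)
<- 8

-> maze.move(dir→north)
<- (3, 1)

-> maze.sense(dir→west)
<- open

-> stack.push(x→west)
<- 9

-> maze.move(dir→west)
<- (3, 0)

-> maze.sense(dir→north)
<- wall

-> stack.pop()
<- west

-> maze.move(dir→east)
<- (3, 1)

-> maze.sense(dir→north)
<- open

-> stack.push(x→north)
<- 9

-> maze.move(dir→north)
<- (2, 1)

-> maze.sense(dir→east)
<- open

-> stack.push(x→east)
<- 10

-> maze.move(dir→east)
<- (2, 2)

-> maze.sense(dir→east)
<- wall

-> maze.sense(dir→north)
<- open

-> stack.push(x→north)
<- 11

-> maze.move(dir→north)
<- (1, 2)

-> maze.sense(dir→east)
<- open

-> stack.push(x→east)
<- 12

-> maze.move(dir→east)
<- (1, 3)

-> maze.sense(dir→east)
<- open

-> stack.push(x→east)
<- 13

-> maze.move(dir→east)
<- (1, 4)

-> maze.sense(dir→east)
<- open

-> stack.push(x→east)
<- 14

-> maze.move(dir→east)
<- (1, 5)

-> maze.sense(dir→east)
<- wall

-> maze.sense(dir→south)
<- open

-> stack.push(x→south)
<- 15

-> maze.move(dir→south)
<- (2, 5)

-> maze.sense(dir→east)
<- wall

-> maze.sense(dir→south)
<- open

-> stack.push(x→south)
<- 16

-> maze.move(dir→south)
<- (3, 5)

-> maze.sense(dir→east)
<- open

-> stack.push(x→east)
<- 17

-> maze.move(dir→east)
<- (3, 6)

-> maze.sense(dir→east)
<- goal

-> maze.move(dir→east)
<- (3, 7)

Answer: (3, 7)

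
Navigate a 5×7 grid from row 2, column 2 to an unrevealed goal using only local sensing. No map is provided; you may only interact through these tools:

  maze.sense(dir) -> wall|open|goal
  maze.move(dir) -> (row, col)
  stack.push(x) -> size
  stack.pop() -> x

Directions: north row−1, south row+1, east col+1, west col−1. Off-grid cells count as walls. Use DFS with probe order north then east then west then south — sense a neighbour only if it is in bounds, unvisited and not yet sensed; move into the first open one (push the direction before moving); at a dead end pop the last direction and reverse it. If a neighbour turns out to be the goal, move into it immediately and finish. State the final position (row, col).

> maze.sense dir='north'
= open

> stack.push x='north'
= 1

> maze.move dir='north'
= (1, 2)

> maze.sense dir='north'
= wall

> maze.sense dir='east'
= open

> stack.push x='east'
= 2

> maze.move dir='east'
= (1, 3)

> maze.sense dir='north'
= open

> stack.push x='north'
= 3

> maze.move dir='north'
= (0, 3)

> maze.sense dir='east'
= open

> stack.push x='east'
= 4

> maze.move dir='east'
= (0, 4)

> maze.sense dir='east'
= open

> stack.push x='east'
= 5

> maze.move dir='east'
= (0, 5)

> maze.sense dir='east'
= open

> stack.push x='east'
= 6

> maze.move dir='east'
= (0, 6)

> maze.sense dir='south'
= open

> stack.push x='south'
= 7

> maze.move dir='south'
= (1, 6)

> maze.sense dir='west'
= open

> stack.push x='west'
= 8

> maze.move dir='west'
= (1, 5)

> maze.sense dir='west'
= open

> stack.push x='west'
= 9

> maze.move dir='west'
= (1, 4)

> maze.sense dir='south'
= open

> stack.push x='south'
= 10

> maze.move dir='south'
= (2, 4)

> maze.sense dir='east'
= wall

> maze.sense dir='west'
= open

> stack.push x='west'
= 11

> maze.move dir='west'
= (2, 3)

> maze.sense dir='south'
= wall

> stack.pop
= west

> maze.move dir='east'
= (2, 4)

> maze.sense dir='south'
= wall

> stack.pop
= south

> maze.move dir='north'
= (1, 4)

> stack.pop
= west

> maze.move dir='east'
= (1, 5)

> stack.pop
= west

> maze.move dir='east'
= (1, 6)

> maze.sense dir='south'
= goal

> maze.move dir='south'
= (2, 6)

Answer: (2, 6)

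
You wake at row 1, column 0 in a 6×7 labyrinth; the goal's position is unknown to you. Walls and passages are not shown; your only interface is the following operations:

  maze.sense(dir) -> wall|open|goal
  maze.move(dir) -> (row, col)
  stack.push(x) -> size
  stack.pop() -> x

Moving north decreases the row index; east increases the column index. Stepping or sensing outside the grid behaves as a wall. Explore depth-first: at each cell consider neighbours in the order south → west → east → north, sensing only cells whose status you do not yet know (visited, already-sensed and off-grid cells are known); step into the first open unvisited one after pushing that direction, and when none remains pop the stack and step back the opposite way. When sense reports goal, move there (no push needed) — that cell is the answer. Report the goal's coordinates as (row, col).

I try sense(dir=south), and get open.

I call push(x=south), which returns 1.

I call move(dir=south), → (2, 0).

I try sense(dir=south), and get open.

Calling push(x=south), and see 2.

Calling move(dir=south), and see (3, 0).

I try sense(dir=south), and see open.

I invoke push(x=south), and get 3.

Calling move(dir=south), giving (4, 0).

I invoke sense(dir=south), giving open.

I run push(x=south), giving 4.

Using move(dir=south), : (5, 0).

Calling sense(dir=east), : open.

Then push(x=east), — result: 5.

I use move(dir=east), and get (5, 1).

Invoking sense(dir=east), — result: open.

I run push(x=east), and observe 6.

I try move(dir=east), giving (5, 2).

I try sense(dir=east), : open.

I invoke push(x=east), : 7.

I run move(dir=east), : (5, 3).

Calling sense(dir=east), : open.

Calling push(x=east), : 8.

I run move(dir=east), and get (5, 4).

Using sense(dir=east), — result: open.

Invoking push(x=east), which returns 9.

I try move(dir=east), — result: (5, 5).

Invoking sense(dir=east), giving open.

Invoking push(x=east), → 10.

Then move(dir=east), : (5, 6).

Then sense(dir=north), giving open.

I invoke push(x=north), giving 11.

Next I call move(dir=north), and get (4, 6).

Using sense(dir=west), → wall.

I run sense(dir=north), yielding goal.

I run move(dir=north), and observe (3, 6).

Answer: (3, 6)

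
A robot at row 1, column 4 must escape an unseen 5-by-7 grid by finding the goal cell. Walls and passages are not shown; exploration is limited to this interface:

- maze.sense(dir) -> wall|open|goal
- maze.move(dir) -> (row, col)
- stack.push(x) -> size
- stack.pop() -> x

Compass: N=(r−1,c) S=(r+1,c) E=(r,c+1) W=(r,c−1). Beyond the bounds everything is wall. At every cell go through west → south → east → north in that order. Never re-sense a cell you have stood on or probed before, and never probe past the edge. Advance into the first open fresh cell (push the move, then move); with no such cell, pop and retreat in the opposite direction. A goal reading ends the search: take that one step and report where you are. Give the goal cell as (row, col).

>> maze.sense(dir=west)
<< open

>> stack.push(x=west)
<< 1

>> maze.move(dir=west)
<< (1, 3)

>> maze.sense(dir=west)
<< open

>> stack.push(x=west)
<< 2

>> maze.move(dir=west)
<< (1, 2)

>> maze.sense(dir=west)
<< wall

>> maze.sense(dir=south)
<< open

>> stack.push(x=south)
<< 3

>> maze.move(dir=south)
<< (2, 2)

>> maze.sense(dir=west)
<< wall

>> maze.sense(dir=south)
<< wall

>> maze.sense(dir=east)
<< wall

>> stack.pop()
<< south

>> maze.move(dir=north)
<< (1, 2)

>> maze.sense(dir=north)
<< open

>> stack.push(x=north)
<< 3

>> maze.move(dir=north)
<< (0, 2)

>> maze.sense(dir=west)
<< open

>> stack.push(x=west)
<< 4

>> maze.move(dir=west)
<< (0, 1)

>> maze.sense(dir=west)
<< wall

>> stack.pop()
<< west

>> maze.move(dir=east)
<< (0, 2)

>> maze.sense(dir=east)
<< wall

>> stack.pop()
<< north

>> maze.move(dir=south)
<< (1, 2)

>> stack.pop()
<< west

>> maze.move(dir=east)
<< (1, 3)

>> stack.pop()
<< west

>> maze.move(dir=east)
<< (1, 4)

>> maze.sense(dir=south)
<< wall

>> maze.sense(dir=east)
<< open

>> stack.push(x=east)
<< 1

>> maze.move(dir=east)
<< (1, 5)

>> maze.sense(dir=south)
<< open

>> stack.push(x=south)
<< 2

>> maze.move(dir=south)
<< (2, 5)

>> maze.sense(dir=south)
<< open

>> stack.push(x=south)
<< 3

>> maze.move(dir=south)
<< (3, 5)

>> maze.sense(dir=west)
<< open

>> stack.push(x=west)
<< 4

>> maze.move(dir=west)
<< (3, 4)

>> maze.sense(dir=west)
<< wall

>> maze.sense(dir=south)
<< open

>> stack.push(x=south)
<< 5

>> maze.move(dir=south)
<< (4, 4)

>> maze.sense(dir=west)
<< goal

>> maze.move(dir=west)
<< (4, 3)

Answer: (4, 3)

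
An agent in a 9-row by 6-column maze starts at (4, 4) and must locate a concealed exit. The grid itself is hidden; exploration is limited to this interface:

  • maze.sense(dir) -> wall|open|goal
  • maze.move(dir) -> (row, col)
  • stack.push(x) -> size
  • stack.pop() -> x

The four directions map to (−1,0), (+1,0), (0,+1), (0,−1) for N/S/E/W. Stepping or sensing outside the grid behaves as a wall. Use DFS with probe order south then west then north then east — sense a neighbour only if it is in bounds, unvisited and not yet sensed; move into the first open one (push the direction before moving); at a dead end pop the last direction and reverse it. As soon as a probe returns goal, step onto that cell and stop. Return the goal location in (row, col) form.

Step: maze.sense[south]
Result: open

Step: stack.push[south]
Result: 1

Step: maze.move[south]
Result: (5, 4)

Step: maze.sense[south]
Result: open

Step: stack.push[south]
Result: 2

Step: maze.move[south]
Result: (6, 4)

Step: maze.sense[south]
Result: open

Step: stack.push[south]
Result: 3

Step: maze.move[south]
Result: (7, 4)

Step: maze.sense[south]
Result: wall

Step: maze.sense[west]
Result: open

Step: stack.push[west]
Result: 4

Step: maze.move[west]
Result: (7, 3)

Step: maze.sense[south]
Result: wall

Step: maze.sense[west]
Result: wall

Step: maze.sense[north]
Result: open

Step: stack.push[north]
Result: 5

Step: maze.move[north]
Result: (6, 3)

Step: maze.sense[west]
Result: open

Step: stack.push[west]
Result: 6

Step: maze.move[west]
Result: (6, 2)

Step: maze.sense[west]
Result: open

Step: stack.push[west]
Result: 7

Step: maze.move[west]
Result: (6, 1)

Step: maze.sense[south]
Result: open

Step: stack.push[south]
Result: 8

Step: maze.move[south]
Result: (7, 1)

Step: maze.sense[south]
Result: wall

Step: maze.sense[west]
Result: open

Step: stack.push[west]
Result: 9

Step: maze.move[west]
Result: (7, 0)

Step: maze.sense[south]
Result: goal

Step: maze.move[south]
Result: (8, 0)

Answer: (8, 0)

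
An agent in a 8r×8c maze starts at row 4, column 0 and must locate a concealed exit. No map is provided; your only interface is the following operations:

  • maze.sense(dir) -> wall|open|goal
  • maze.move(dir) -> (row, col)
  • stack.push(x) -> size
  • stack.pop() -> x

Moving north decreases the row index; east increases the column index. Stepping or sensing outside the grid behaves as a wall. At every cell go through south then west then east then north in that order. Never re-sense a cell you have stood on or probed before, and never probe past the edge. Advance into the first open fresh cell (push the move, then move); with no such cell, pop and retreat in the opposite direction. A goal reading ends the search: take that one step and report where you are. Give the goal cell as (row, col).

==> maze.sense(dir=south)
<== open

==> stack.push(x=south)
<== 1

==> maze.move(dir=south)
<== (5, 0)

==> maze.sense(dir=south)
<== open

==> stack.push(x=south)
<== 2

==> maze.move(dir=south)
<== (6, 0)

==> maze.sense(dir=south)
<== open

==> stack.push(x=south)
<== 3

==> maze.move(dir=south)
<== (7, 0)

==> maze.sense(dir=east)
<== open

==> stack.push(x=east)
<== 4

==> maze.move(dir=east)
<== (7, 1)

==> maze.sense(dir=east)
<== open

==> stack.push(x=east)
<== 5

==> maze.move(dir=east)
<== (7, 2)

==> maze.sense(dir=east)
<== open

==> stack.push(x=east)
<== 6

==> maze.move(dir=east)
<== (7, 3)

==> maze.sense(dir=east)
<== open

==> stack.push(x=east)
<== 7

==> maze.move(dir=east)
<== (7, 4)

==> maze.sense(dir=east)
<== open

==> stack.push(x=east)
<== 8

==> maze.move(dir=east)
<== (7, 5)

==> maze.sense(dir=east)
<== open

==> stack.push(x=east)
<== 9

==> maze.move(dir=east)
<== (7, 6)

==> maze.sense(dir=east)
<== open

==> stack.push(x=east)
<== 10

==> maze.move(dir=east)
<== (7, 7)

==> maze.sense(dir=north)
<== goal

==> maze.move(dir=north)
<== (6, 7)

Answer: (6, 7)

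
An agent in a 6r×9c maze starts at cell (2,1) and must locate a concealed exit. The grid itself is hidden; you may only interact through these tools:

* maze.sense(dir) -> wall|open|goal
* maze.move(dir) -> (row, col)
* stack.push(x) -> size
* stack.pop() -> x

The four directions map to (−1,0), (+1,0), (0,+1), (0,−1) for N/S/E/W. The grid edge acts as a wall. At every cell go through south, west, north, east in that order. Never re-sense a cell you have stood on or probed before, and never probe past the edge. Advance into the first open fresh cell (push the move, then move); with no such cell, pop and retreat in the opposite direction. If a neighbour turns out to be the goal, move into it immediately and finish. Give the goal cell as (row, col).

% 1. sense(dir→south) == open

% 2. push(x→south) == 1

% 3. move(dir→south) == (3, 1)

% 4. sense(dir→south) == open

% 5. push(x→south) == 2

% 6. move(dir→south) == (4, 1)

% 7. sense(dir→south) == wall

% 8. sense(dir→west) == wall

% 9. sense(dir→east) == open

% 10. push(x→east) == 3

% 11. move(dir→east) == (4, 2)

% 12. sense(dir→south) == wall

% 13. sense(dir→north) == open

% 14. push(x→north) == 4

% 15. move(dir→north) == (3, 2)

% 16. sense(dir→north) == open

% 17. push(x→north) == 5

% 18. move(dir→north) == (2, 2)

% 19. sense(dir→north) == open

% 20. push(x→north) == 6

% 21. move(dir→north) == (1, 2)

% 22. sense(dir→west) == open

% 23. push(x→west) == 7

% 24. move(dir→west) == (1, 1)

% 25. sense(dir→west) == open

% 26. push(x→west) == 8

% 27. move(dir→west) == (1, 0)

% 28. sense(dir→south) == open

% 29. push(x→south) == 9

% 30. move(dir→south) == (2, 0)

% 31. sense(dir→south) == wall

% 32. pop() == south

% 33. move(dir→north) == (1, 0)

% 34. sense(dir→north) == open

% 35. push(x→north) == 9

% 36. move(dir→north) == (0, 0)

% 37. sense(dir→east) == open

% 38. push(x→east) == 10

% 39. move(dir→east) == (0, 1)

% 40. sense(dir→east) == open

% 41. push(x→east) == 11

% 42. move(dir→east) == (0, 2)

% 43. sense(dir→east) == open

% 44. push(x→east) == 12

% 45. move(dir→east) == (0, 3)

% 46. sense(dir→south) == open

% 47. push(x→south) == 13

% 48. move(dir→south) == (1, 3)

% 49. sense(dir→south) == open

% 50. push(x→south) == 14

% 51. move(dir→south) == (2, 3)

% 52. sense(dir→south) == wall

% 53. sense(dir→east) == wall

% 54. pop() == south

% 55. move(dir→north) == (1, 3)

% 56. sense(dir→east) == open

% 57. push(x→east) == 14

% 58. move(dir→east) == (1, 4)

% 59. sense(dir→north) == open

% 60. push(x→north) == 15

% 61. move(dir→north) == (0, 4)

% 62. sense(dir→east) == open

% 63. push(x→east) == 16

% 64. move(dir→east) == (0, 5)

% 65. sense(dir→south) == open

% 66. push(x→south) == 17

% 67. move(dir→south) == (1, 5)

% 68. sense(dir→south) == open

% 69. push(x→south) == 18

% 70. move(dir→south) == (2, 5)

% 71. sense(dir→south) == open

% 72. push(x→south) == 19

% 73. move(dir→south) == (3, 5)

% 74. sense(dir→south) == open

% 75. push(x→south) == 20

% 76. move(dir→south) == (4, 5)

% 77. sense(dir→south) == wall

% 78. sense(dir→west) == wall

% 79. sense(dir→east) == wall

% 80. pop() == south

% 81. move(dir→north) == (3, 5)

% 82. sense(dir→west) == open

% 83. push(x→west) == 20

% 84. move(dir→west) == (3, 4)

% 85. pop() == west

% 86. move(dir→east) == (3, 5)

% 87. sense(dir→east) == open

% 88. push(x→east) == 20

% 89. move(dir→east) == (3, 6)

% 90. sense(dir→north) == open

% 91. push(x→north) == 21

% 92. move(dir→north) == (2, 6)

% 93. sense(dir→north) == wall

% 94. sense(dir→east) == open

% 95. push(x→east) == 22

% 96. move(dir→east) == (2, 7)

% 97. sense(dir→south) == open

% 98. push(x→south) == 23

% 99. move(dir→south) == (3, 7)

% 100. sense(dir→south) == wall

% 101. sense(dir→east) == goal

% 102. move(dir→east) == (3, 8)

Answer: (3, 8)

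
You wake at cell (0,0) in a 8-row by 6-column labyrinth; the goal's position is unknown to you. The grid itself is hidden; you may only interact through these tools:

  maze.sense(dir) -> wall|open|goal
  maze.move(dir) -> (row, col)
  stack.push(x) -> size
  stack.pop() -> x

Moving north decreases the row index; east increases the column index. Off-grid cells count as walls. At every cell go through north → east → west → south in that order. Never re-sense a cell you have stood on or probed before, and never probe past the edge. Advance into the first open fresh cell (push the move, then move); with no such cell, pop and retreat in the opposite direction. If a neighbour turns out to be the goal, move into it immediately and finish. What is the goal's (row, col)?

Step: maze.sense[east]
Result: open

Step: stack.push[east]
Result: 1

Step: maze.move[east]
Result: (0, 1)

Step: maze.sense[east]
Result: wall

Step: maze.sense[south]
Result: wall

Step: stack.pop[]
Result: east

Step: maze.move[west]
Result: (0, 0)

Step: maze.sense[south]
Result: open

Step: stack.push[south]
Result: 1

Step: maze.move[south]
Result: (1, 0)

Step: maze.sense[south]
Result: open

Step: stack.push[south]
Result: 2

Step: maze.move[south]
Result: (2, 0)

Step: maze.sense[east]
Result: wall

Step: maze.sense[south]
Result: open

Step: stack.push[south]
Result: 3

Step: maze.move[south]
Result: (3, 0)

Step: maze.sense[east]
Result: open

Step: stack.push[east]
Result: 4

Step: maze.move[east]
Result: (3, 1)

Step: maze.sense[east]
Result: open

Step: stack.push[east]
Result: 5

Step: maze.move[east]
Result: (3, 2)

Step: maze.sense[north]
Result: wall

Step: maze.sense[east]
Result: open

Step: stack.push[east]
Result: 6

Step: maze.move[east]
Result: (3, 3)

Step: maze.sense[north]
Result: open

Step: stack.push[north]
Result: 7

Step: maze.move[north]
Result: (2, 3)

Step: maze.sense[north]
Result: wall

Step: maze.sense[east]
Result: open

Step: stack.push[east]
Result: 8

Step: maze.move[east]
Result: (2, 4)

Step: maze.sense[north]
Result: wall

Step: maze.sense[east]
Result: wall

Step: maze.sense[south]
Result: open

Step: stack.push[south]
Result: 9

Step: maze.move[south]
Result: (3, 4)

Step: maze.sense[east]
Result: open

Step: stack.push[east]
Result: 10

Step: maze.move[east]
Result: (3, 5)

Step: maze.sense[south]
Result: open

Step: stack.push[south]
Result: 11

Step: maze.move[south]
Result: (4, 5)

Step: maze.sense[west]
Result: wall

Step: maze.sense[south]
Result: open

Step: stack.push[south]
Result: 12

Step: maze.move[south]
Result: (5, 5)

Step: maze.sense[west]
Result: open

Step: stack.push[west]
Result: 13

Step: maze.move[west]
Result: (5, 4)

Step: maze.sense[west]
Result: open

Step: stack.push[west]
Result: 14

Step: maze.move[west]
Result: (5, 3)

Step: maze.sense[north]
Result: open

Step: stack.push[north]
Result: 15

Step: maze.move[north]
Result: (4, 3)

Step: maze.sense[west]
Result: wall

Step: stack.pop[]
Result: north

Step: maze.move[south]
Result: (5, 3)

Step: maze.sense[west]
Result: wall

Step: maze.sense[south]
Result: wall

Step: stack.pop[]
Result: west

Step: maze.move[east]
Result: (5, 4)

Step: maze.sense[south]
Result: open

Step: stack.push[south]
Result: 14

Step: maze.move[south]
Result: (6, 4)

Step: maze.sense[east]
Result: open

Step: stack.push[east]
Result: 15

Step: maze.move[east]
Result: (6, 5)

Step: maze.sense[south]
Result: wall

Step: stack.pop[]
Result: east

Step: maze.move[west]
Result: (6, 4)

Step: maze.sense[south]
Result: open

Step: stack.push[south]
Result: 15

Step: maze.move[south]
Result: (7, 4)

Step: maze.sense[west]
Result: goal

Step: maze.move[west]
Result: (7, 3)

Answer: (7, 3)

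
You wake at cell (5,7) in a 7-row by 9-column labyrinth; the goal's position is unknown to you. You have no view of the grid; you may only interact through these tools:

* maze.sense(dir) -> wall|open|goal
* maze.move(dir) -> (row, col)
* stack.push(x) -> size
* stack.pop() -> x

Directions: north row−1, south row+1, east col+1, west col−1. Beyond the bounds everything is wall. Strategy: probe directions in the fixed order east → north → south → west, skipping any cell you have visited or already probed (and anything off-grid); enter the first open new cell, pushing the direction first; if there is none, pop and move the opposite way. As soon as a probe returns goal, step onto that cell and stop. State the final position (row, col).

> maze.sense dir→east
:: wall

> maze.sense dir→north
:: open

> stack.push x→north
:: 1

> maze.move dir→north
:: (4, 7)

> maze.sense dir→east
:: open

> stack.push x→east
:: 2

> maze.move dir→east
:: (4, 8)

> maze.sense dir→north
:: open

> stack.push x→north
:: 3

> maze.move dir→north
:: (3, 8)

> maze.sense dir→north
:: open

> stack.push x→north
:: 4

> maze.move dir→north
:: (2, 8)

> maze.sense dir→north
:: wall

> maze.sense dir→west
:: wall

> stack.pop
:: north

> maze.move dir→south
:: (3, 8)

> maze.sense dir→west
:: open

> stack.push x→west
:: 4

> maze.move dir→west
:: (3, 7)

> maze.sense dir→west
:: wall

> stack.pop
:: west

> maze.move dir→east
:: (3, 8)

> stack.pop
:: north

> maze.move dir→south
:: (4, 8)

> stack.pop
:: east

> maze.move dir→west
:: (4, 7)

> maze.sense dir→west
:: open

> stack.push x→west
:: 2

> maze.move dir→west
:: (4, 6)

> maze.sense dir→south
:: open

> stack.push x→south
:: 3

> maze.move dir→south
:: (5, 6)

> maze.sense dir→south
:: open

> stack.push x→south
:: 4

> maze.move dir→south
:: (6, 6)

> maze.sense dir→east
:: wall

> maze.sense dir→west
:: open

> stack.push x→west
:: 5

> maze.move dir→west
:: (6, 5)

> maze.sense dir→north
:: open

> stack.push x→north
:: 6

> maze.move dir→north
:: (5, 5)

> maze.sense dir→north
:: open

> stack.push x→north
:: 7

> maze.move dir→north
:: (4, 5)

> maze.sense dir→north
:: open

> stack.push x→north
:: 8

> maze.move dir→north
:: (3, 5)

> maze.sense dir→north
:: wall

> maze.sense dir→west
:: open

> stack.push x→west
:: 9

> maze.move dir→west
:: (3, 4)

> maze.sense dir→north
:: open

> stack.push x→north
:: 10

> maze.move dir→north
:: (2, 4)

> maze.sense dir→north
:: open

> stack.push x→north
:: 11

> maze.move dir→north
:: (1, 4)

> maze.sense dir→east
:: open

> stack.push x→east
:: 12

> maze.move dir→east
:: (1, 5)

> maze.sense dir→east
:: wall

> maze.sense dir→north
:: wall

> stack.pop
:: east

> maze.move dir→west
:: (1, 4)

> maze.sense dir→north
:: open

> stack.push x→north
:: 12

> maze.move dir→north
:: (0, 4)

> maze.sense dir→west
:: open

> stack.push x→west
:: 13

> maze.move dir→west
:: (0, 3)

> maze.sense dir→south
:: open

> stack.push x→south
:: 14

> maze.move dir→south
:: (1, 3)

> maze.sense dir→south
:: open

> stack.push x→south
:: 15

> maze.move dir→south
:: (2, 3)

> maze.sense dir→south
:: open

> stack.push x→south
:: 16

> maze.move dir→south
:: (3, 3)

> maze.sense dir→south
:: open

> stack.push x→south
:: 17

> maze.move dir→south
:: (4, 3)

> maze.sense dir→east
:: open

> stack.push x→east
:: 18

> maze.move dir→east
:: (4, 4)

> maze.sense dir→south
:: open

> stack.push x→south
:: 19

> maze.move dir→south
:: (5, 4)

> maze.sense dir→south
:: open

> stack.push x→south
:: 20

> maze.move dir→south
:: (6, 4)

> maze.sense dir→west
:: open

> stack.push x→west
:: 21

> maze.move dir→west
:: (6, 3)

> maze.sense dir→north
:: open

> stack.push x→north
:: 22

> maze.move dir→north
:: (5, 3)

> maze.sense dir→west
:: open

> stack.push x→west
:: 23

> maze.move dir→west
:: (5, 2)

> maze.sense dir→north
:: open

> stack.push x→north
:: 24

> maze.move dir→north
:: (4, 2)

> maze.sense dir→north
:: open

> stack.push x→north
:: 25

> maze.move dir→north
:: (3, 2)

> maze.sense dir→north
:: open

> stack.push x→north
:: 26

> maze.move dir→north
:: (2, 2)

> maze.sense dir→north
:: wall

> maze.sense dir→west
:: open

> stack.push x→west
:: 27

> maze.move dir→west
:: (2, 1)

> maze.sense dir→north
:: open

> stack.push x→north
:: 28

> maze.move dir→north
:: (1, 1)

> maze.sense dir→north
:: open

> stack.push x→north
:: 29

> maze.move dir→north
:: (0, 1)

> maze.sense dir→east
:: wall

> maze.sense dir→west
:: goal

> maze.move dir→west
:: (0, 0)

Answer: (0, 0)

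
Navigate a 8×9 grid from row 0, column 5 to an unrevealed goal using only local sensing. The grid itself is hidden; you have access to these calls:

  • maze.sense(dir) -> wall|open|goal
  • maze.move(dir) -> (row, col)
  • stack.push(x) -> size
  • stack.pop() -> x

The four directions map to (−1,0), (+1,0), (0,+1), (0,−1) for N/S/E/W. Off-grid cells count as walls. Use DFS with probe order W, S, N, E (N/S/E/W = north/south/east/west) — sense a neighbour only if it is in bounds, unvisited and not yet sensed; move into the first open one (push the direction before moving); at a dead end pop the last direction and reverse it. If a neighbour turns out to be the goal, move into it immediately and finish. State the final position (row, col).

>> maze.sense(west)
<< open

>> stack.push(west)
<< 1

>> maze.move(west)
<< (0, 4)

>> maze.sense(west)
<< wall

>> maze.sense(south)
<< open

>> stack.push(south)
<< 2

>> maze.move(south)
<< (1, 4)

>> maze.sense(west)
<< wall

>> maze.sense(south)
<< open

>> stack.push(south)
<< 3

>> maze.move(south)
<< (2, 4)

>> maze.sense(west)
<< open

>> stack.push(west)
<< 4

>> maze.move(west)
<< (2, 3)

>> maze.sense(west)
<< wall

>> maze.sense(south)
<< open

>> stack.push(south)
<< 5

>> maze.move(south)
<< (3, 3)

>> maze.sense(west)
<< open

>> stack.push(west)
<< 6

>> maze.move(west)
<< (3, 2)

>> maze.sense(west)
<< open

>> stack.push(west)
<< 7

>> maze.move(west)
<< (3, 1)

>> maze.sense(west)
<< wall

>> maze.sense(south)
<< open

>> stack.push(south)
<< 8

>> maze.move(south)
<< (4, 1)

>> maze.sense(west)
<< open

>> stack.push(west)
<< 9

>> maze.move(west)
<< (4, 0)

>> maze.sense(south)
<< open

>> stack.push(south)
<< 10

>> maze.move(south)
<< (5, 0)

>> maze.sense(south)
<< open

>> stack.push(south)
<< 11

>> maze.move(south)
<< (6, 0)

>> maze.sense(south)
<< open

>> stack.push(south)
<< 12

>> maze.move(south)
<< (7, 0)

>> maze.sense(east)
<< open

>> stack.push(east)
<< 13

>> maze.move(east)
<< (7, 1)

>> maze.sense(north)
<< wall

>> maze.sense(east)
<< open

>> stack.push(east)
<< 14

>> maze.move(east)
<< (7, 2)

>> maze.sense(north)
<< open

>> stack.push(north)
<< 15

>> maze.move(north)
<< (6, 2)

>> maze.sense(north)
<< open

>> stack.push(north)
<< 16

>> maze.move(north)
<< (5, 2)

>> maze.sense(west)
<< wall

>> maze.sense(north)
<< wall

>> maze.sense(east)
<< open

>> stack.push(east)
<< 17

>> maze.move(east)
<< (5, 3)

>> maze.sense(south)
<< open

>> stack.push(south)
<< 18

>> maze.move(south)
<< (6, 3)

>> maze.sense(south)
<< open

>> stack.push(south)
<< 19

>> maze.move(south)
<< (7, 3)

>> maze.sense(east)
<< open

>> stack.push(east)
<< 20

>> maze.move(east)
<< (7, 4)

>> maze.sense(north)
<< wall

>> maze.sense(east)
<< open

>> stack.push(east)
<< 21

>> maze.move(east)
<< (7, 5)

>> maze.sense(north)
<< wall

>> maze.sense(east)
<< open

>> stack.push(east)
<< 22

>> maze.move(east)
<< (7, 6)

>> maze.sense(north)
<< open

>> stack.push(north)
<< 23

>> maze.move(north)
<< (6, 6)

>> maze.sense(north)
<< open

>> stack.push(north)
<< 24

>> maze.move(north)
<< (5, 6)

>> maze.sense(west)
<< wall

>> maze.sense(north)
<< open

>> stack.push(north)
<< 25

>> maze.move(north)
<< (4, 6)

>> maze.sense(west)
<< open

>> stack.push(west)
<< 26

>> maze.move(west)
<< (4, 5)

>> maze.sense(west)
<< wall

>> maze.sense(north)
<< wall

>> stack.pop()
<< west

>> maze.move(east)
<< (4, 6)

>> maze.sense(north)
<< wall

>> maze.sense(east)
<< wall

>> stack.pop()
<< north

>> maze.move(south)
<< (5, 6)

>> maze.sense(east)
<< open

>> stack.push(east)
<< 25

>> maze.move(east)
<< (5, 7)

>> maze.sense(south)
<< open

>> stack.push(south)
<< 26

>> maze.move(south)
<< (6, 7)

>> maze.sense(south)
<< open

>> stack.push(south)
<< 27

>> maze.move(south)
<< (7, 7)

>> maze.sense(east)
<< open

>> stack.push(east)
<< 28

>> maze.move(east)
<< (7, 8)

>> maze.sense(north)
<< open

>> stack.push(north)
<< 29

>> maze.move(north)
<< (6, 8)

>> maze.sense(north)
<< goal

>> maze.move(north)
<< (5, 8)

Answer: (5, 8)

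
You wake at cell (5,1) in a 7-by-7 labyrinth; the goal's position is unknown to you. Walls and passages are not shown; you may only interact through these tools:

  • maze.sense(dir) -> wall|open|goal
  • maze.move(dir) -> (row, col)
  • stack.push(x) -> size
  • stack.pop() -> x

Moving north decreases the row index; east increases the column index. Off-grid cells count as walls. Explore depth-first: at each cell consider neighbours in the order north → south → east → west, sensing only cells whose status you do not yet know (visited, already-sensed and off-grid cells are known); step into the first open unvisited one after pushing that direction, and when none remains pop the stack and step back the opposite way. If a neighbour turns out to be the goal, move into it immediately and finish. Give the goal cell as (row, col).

==> maze.sense(dir: north)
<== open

==> stack.push(x: north)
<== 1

==> maze.move(dir: north)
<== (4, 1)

==> maze.sense(dir: north)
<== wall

==> maze.sense(dir: east)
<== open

==> stack.push(x: east)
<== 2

==> maze.move(dir: east)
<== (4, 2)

==> maze.sense(dir: north)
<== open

==> stack.push(x: north)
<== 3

==> maze.move(dir: north)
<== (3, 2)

==> maze.sense(dir: north)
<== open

==> stack.push(x: north)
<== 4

==> maze.move(dir: north)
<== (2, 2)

==> maze.sense(dir: north)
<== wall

==> maze.sense(dir: east)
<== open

==> stack.push(x: east)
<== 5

==> maze.move(dir: east)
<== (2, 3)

==> maze.sense(dir: north)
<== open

==> stack.push(x: north)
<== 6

==> maze.move(dir: north)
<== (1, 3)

==> maze.sense(dir: north)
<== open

==> stack.push(x: north)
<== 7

==> maze.move(dir: north)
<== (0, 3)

==> maze.sense(dir: east)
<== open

==> stack.push(x: east)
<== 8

==> maze.move(dir: east)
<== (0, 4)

==> maze.sense(dir: south)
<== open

==> stack.push(x: south)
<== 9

==> maze.move(dir: south)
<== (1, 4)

==> maze.sense(dir: south)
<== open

==> stack.push(x: south)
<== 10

==> maze.move(dir: south)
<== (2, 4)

==> maze.sense(dir: south)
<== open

==> stack.push(x: south)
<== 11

==> maze.move(dir: south)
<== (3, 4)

==> maze.sense(dir: south)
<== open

==> stack.push(x: south)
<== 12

==> maze.move(dir: south)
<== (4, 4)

==> maze.sense(dir: south)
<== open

==> stack.push(x: south)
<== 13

==> maze.move(dir: south)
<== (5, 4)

==> maze.sense(dir: south)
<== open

==> stack.push(x: south)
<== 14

==> maze.move(dir: south)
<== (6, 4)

==> maze.sense(dir: east)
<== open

==> stack.push(x: east)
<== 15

==> maze.move(dir: east)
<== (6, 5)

==> maze.sense(dir: north)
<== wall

==> maze.sense(dir: east)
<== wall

==> stack.pop()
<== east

==> maze.move(dir: west)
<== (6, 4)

==> maze.sense(dir: west)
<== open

==> stack.push(x: west)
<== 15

==> maze.move(dir: west)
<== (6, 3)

==> maze.sense(dir: north)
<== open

==> stack.push(x: north)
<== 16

==> maze.move(dir: north)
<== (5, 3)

==> maze.sense(dir: north)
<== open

==> stack.push(x: north)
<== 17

==> maze.move(dir: north)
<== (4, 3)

==> maze.sense(dir: north)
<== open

==> stack.push(x: north)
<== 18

==> maze.move(dir: north)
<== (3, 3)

==> stack.pop()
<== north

==> maze.move(dir: south)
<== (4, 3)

==> stack.pop()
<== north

==> maze.move(dir: south)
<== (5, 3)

==> maze.sense(dir: west)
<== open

==> stack.push(x: west)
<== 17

==> maze.move(dir: west)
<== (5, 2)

==> maze.sense(dir: south)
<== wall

==> stack.pop()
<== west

==> maze.move(dir: east)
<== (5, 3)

==> stack.pop()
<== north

==> maze.move(dir: south)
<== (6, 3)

==> stack.pop()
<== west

==> maze.move(dir: east)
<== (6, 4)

==> stack.pop()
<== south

==> maze.move(dir: north)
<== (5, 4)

==> stack.pop()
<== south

==> maze.move(dir: north)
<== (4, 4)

==> maze.sense(dir: east)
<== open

==> stack.push(x: east)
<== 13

==> maze.move(dir: east)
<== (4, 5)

==> maze.sense(dir: north)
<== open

==> stack.push(x: north)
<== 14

==> maze.move(dir: north)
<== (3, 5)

==> maze.sense(dir: north)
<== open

==> stack.push(x: north)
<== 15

==> maze.move(dir: north)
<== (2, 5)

==> maze.sense(dir: north)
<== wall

==> maze.sense(dir: east)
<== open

==> stack.push(x: east)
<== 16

==> maze.move(dir: east)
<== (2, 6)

==> maze.sense(dir: north)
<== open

==> stack.push(x: north)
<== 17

==> maze.move(dir: north)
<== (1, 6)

==> maze.sense(dir: north)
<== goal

==> maze.move(dir: north)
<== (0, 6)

Answer: (0, 6)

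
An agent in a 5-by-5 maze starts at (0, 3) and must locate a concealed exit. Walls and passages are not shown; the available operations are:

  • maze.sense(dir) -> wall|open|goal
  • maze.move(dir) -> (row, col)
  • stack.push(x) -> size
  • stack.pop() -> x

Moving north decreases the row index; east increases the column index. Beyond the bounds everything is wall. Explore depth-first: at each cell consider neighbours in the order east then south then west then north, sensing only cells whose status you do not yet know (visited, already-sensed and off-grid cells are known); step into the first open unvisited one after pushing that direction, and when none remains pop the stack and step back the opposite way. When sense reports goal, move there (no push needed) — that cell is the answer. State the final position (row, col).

-- sense(dir=east) => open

-- push(x=east) => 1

-- move(dir=east) => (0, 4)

-- sense(dir=south) => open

-- push(x=south) => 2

-- move(dir=south) => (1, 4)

-- sense(dir=south) => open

-- push(x=south) => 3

-- move(dir=south) => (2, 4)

-- sense(dir=south) => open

-- push(x=south) => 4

-- move(dir=south) => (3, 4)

-- sense(dir=south) => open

-- push(x=south) => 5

-- move(dir=south) => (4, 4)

-- sense(dir=west) => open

-- push(x=west) => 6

-- move(dir=west) => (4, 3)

-- sense(dir=west) => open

-- push(x=west) => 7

-- move(dir=west) => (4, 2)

-- sense(dir=west) => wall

-- sense(dir=north) => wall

-- pop() => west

-- move(dir=east) => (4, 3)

-- sense(dir=north) => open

-- push(x=north) => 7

-- move(dir=north) => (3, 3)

-- sense(dir=north) => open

-- push(x=north) => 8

-- move(dir=north) => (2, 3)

-- sense(dir=west) => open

-- push(x=west) => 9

-- move(dir=west) => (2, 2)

-- sense(dir=west) => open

-- push(x=west) => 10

-- move(dir=west) => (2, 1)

-- sense(dir=south) => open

-- push(x=south) => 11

-- move(dir=south) => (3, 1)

-- sense(dir=west) => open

-- push(x=west) => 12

-- move(dir=west) => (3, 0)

-- sense(dir=south) => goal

-- move(dir=south) => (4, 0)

Answer: (4, 0)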